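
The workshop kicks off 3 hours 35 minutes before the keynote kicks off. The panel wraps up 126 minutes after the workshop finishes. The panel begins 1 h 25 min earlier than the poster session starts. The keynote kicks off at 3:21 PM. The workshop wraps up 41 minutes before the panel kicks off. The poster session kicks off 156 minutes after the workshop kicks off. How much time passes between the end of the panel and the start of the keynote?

59 minutes

The workshop starts at 3:21 PM − 215 min = 11:46 AM.
The poster session starts at 11:46 AM + 156 min = 2:22 PM.
The panel starts at 2:22 PM − 85 min = 12:57 PM.
The workshop ends at 12:57 PM − 41 min = 12:16 PM.
The panel ends at 12:16 PM + 126 min = 2:22 PM.
From 2:22 PM to 3:21 PM is 59 minutes.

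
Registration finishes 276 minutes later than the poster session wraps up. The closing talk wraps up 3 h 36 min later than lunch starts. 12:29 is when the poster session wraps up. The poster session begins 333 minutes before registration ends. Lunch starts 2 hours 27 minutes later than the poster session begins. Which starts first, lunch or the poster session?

the poster session

Registration ends at 12:29 + 276 min = 17:05.
The poster session starts at 17:05 − 333 min = 11:32.
Lunch starts at 11:32 + 147 min = 13:59.
Lunch starts at 13:59 and the poster session starts at 11:32, so the poster session is first.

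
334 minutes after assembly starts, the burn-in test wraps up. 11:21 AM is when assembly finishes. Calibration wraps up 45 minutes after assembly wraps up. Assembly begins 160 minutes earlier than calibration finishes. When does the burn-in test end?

3:00 PM

Calibration ends at 11:21 AM + 45 min = 12:06 PM.
Assembly starts at 12:06 PM − 160 min = 9:26 AM.
The burn-in test ends at 9:26 AM + 334 min = 3:00 PM.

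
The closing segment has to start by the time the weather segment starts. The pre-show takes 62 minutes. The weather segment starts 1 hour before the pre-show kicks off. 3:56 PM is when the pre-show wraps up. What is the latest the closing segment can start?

The pre-show starts at 3:56 PM − 62 min = 2:54 PM.
The weather segment starts at 2:54 PM − 60 min = 1:54 PM.
The closing segment is bounded by the weather segment, so the latest it can start is 1:54 PM.

1:54 PM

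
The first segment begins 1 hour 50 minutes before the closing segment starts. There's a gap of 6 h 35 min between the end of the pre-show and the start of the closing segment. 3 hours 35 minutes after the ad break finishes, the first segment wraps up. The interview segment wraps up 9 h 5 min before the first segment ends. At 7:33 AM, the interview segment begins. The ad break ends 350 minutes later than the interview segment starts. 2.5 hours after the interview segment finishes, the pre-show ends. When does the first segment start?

3:08 PM

The ad break ends at 7:33 AM + 350 min = 1:23 PM.
The first segment ends at 1:23 PM + 215 min = 4:58 PM.
The interview segment ends at 4:58 PM − 545 min = 7:53 AM.
The pre-show ends at 7:53 AM + 150 min = 10:23 AM.
The closing segment starts at 10:23 AM + 395 min = 4:58 PM.
The first segment starts at 4:58 PM − 110 min = 3:08 PM.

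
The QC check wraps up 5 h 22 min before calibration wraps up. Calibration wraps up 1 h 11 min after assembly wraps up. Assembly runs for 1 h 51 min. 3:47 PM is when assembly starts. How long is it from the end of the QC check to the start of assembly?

2 h 20 min

Assembly ends at 3:47 PM + 111 min = 5:38 PM.
Calibration ends at 5:38 PM + 71 min = 6:49 PM.
The QC check ends at 6:49 PM − 322 min = 1:27 PM.
From 1:27 PM to 3:47 PM is 2 h 20 min.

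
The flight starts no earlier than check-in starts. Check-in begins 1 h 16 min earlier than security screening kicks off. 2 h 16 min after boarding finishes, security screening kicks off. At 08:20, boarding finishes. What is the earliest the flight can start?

Security screening starts at 08:20 + 136 min = 10:36.
Check-in starts at 10:36 − 76 min = 09:20.
The flight is bounded by check-in, so the earliest it can start is 09:20.

09:20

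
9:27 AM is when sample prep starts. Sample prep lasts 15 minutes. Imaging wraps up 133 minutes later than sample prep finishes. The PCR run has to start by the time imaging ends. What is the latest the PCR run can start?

11:55 AM

Sample prep ends at 9:27 AM + 15 min = 9:42 AM.
Imaging ends at 9:42 AM + 133 min = 11:55 AM.
The PCR run is bounded by imaging, so the latest it can start is 11:55 AM.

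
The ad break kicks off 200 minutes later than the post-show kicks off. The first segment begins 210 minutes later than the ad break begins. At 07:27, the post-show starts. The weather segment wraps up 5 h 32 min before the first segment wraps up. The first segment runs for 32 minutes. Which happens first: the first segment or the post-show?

the post-show

The ad break starts at 07:27 + 200 min = 10:47.
The first segment starts at 10:47 + 210 min = 14:17.
The first segment starts at 14:17 and the post-show starts at 07:27, so the post-show is first.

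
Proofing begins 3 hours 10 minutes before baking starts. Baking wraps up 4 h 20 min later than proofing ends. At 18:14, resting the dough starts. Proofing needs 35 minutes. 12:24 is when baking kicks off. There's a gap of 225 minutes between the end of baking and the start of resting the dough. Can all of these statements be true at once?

Proofing starts at 12:24 − 190 min = 09:14.
Proofing ends at 09:14 + 35 min = 09:49.
Baking ends at 09:49 + 260 min = 14:09.
Resting the dough starts at 14:09 + 225 min = 17:54.
But resting the dough is also said to start at 18:14 — a 20-minute conflict.

No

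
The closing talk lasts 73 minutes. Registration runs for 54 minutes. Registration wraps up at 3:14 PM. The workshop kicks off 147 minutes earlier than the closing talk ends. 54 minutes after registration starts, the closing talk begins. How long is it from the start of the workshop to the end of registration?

Registration starts at 3:14 PM − 54 min = 2:20 PM.
The closing talk starts at 2:20 PM + 54 min = 3:14 PM.
The closing talk ends at 3:14 PM + 73 min = 4:27 PM.
The workshop starts at 4:27 PM − 147 min = 2:00 PM.
From 2:00 PM to 3:14 PM is 1 h 14 min.

1 h 14 min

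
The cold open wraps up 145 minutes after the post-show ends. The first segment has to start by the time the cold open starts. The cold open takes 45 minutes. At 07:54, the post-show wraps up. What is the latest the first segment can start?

The cold open ends at 07:54 + 145 min = 10:19.
The cold open starts at 10:19 − 45 min = 09:34.
The first segment is bounded by the cold open, so the latest it can start is 09:34.

09:34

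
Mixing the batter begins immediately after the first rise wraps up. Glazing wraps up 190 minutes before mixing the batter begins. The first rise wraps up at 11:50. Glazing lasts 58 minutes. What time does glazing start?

Mixing the batter starts at 11:50.
Glazing ends at 11:50 − 190 min = 08:40.
Glazing starts at 08:40 − 58 min = 07:42.

07:42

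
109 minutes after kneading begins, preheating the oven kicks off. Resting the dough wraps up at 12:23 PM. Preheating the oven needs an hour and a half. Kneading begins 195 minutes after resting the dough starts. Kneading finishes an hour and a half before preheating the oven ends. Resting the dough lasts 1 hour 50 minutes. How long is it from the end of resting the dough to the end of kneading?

Resting the dough starts at 12:23 PM − 110 min = 10:33 AM.
Kneading starts at 10:33 AM + 195 min = 1:48 PM.
Preheating the oven starts at 1:48 PM + 109 min = 3:37 PM.
Preheating the oven ends at 3:37 PM + 90 min = 5:07 PM.
Kneading ends at 5:07 PM − 90 min = 3:37 PM.
From 12:23 PM to 3:37 PM is 3 h 14 min.

3 h 14 min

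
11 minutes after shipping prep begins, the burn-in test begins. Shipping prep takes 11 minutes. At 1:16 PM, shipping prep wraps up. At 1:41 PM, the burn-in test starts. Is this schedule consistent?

No

Shipping prep starts at 1:16 PM − 11 min = 1:05 PM.
The burn-in test starts at 1:05 PM + 11 min = 1:16 PM.
But the burn-in test is also said to start at 1:41 PM — a 25-minute conflict.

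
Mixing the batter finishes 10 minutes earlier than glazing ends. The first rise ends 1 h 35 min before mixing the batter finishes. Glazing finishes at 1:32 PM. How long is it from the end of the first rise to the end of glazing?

Mixing the batter ends at 1:32 PM − 10 min = 1:22 PM.
The first rise ends at 1:22 PM − 95 min = 11:47 AM.
From 11:47 AM to 1:32 PM is 105 minutes.

105 minutes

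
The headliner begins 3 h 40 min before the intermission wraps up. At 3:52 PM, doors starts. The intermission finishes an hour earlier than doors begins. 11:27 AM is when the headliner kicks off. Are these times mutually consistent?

No

The intermission ends at 3:52 PM − 60 min = 2:52 PM.
The headliner starts at 2:52 PM − 220 min = 11:12 AM.
But the headliner is also said to start at 11:27 AM — a 15-minute conflict.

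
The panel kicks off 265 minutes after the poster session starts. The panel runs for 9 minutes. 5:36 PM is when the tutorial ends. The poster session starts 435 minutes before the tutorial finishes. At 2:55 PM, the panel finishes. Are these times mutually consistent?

Yes

The poster session starts at 5:36 PM − 435 min = 10:21 AM.
The panel starts at 10:21 AM + 265 min = 2:46 PM.
The panel ends at 2:46 PM + 9 min = 2:55 PM.
That matches the stated 2:55 PM, so the schedule is consistent.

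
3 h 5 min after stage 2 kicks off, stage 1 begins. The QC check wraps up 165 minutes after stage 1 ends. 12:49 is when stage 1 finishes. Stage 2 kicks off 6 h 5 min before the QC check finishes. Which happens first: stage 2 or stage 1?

stage 2

The QC check ends at 12:49 + 165 min = 15:34.
Stage 2 starts at 15:34 − 365 min = 09:29.
Stage 1 starts at 09:29 + 185 min = 12:34.
Stage 2 starts at 09:29 and stage 1 starts at 12:34, so stage 2 is first.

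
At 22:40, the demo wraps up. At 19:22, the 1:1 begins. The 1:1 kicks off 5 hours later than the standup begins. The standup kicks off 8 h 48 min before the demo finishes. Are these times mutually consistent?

No

The standup starts at 22:40 − 528 min = 13:52.
The 1:1 starts at 13:52 + 300 min = 18:52.
But the 1:1 is also said to start at 19:22 — a 30-minute conflict.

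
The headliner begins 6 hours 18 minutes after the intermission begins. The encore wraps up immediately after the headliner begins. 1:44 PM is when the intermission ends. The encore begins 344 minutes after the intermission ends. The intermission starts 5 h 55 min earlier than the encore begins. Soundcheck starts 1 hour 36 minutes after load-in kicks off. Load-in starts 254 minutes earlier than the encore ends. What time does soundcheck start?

5:13 PM

The encore starts at 1:44 PM + 344 min = 7:28 PM.
The intermission starts at 7:28 PM − 355 min = 1:33 PM.
The headliner starts at 1:33 PM + 378 min = 7:51 PM.
So the encore ends at 7:51 PM.
Load-in starts at 7:51 PM − 254 min = 3:37 PM.
Soundcheck starts at 3:37 PM + 96 min = 5:13 PM.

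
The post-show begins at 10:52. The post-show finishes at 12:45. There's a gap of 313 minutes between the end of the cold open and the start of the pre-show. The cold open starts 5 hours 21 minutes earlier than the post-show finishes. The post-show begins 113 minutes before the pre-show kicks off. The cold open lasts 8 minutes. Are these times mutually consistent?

Yes

The cold open starts at 12:45 − 321 min = 07:24.
The cold open ends at 07:24 + 8 min = 07:32.
The pre-show starts at 07:32 + 313 min = 12:45.
The post-show starts at 12:45 − 113 min = 10:52.
That matches the stated 10:52, so the schedule is consistent.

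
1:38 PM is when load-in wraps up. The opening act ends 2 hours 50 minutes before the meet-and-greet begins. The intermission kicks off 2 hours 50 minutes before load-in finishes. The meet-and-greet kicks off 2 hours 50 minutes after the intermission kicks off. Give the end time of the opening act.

The intermission starts at 1:38 PM − 170 min = 10:48 AM.
The meet-and-greet starts at 10:48 AM + 170 min = 1:38 PM.
The opening act ends at 1:38 PM − 170 min = 10:48 AM.

10:48 AM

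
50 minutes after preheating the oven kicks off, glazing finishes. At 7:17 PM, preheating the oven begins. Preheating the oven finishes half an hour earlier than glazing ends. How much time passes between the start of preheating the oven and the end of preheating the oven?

Glazing ends at 7:17 PM + 50 min = 8:07 PM.
Preheating the oven ends at 8:07 PM − 30 min = 7:37 PM.
From 7:17 PM to 7:37 PM is 20 minutes.

20 minutes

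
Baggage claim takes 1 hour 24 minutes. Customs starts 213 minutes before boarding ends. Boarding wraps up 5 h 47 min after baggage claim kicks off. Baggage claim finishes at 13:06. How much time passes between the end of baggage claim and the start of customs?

50 minutes

Baggage claim starts at 13:06 − 84 min = 11:42.
Boarding ends at 11:42 + 347 min = 17:29.
Customs starts at 17:29 − 213 min = 13:56.
From 13:06 to 13:56 is 50 minutes.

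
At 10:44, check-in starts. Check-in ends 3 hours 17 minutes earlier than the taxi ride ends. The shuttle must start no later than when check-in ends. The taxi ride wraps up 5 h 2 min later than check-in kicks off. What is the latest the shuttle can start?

12:29

The taxi ride ends at 10:44 + 302 min = 15:46.
Check-in ends at 15:46 − 197 min = 12:29.
The shuttle is bounded by check-in, so the latest it can start is 12:29.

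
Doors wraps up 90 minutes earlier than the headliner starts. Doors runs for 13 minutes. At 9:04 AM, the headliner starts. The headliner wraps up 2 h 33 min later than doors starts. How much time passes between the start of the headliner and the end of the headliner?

50 minutes

Doors ends at 9:04 AM − 90 min = 7:34 AM.
Doors starts at 7:34 AM − 13 min = 7:21 AM.
The headliner ends at 7:21 AM + 153 min = 9:54 AM.
From 9:04 AM to 9:54 AM is 50 minutes.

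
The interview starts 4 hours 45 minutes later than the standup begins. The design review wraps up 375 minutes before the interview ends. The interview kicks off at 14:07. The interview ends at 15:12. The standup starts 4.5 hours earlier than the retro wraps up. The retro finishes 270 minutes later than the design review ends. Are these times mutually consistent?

The design review ends at 15:12 − 375 min = 08:57.
The retro ends at 08:57 + 270 min = 13:27.
The standup starts at 13:27 − 270 min = 08:57.
The interview starts at 08:57 + 285 min = 13:42.
But the interview is also said to start at 14:07 — a 25-minute conflict.

No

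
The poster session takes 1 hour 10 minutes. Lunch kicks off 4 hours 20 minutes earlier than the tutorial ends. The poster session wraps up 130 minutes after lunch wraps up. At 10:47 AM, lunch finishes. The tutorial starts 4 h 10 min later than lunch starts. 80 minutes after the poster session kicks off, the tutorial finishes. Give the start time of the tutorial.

12:57 PM

The poster session ends at 10:47 AM + 130 min = 12:57 PM.
The poster session starts at 12:57 PM − 70 min = 11:47 AM.
The tutorial ends at 11:47 AM + 80 min = 1:07 PM.
Lunch starts at 1:07 PM − 260 min = 8:47 AM.
The tutorial starts at 8:47 AM + 250 min = 12:57 PM.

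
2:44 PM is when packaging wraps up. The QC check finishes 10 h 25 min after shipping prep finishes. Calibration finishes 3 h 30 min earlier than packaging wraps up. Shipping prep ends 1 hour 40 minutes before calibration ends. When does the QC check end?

7:59 PM

Calibration ends at 2:44 PM − 210 min = 11:14 AM.
Shipping prep ends at 11:14 AM − 100 min = 9:34 AM.
The QC check ends at 9:34 AM + 625 min = 7:59 PM.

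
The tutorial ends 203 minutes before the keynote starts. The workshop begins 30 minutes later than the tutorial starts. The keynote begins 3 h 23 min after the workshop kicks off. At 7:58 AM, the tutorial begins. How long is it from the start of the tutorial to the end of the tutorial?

The workshop starts at 7:58 AM + 30 min = 8:28 AM.
The keynote starts at 8:28 AM + 203 min = 11:51 AM.
The tutorial ends at 11:51 AM − 203 min = 8:28 AM.
From 7:58 AM to 8:28 AM is 0.5 hours.

0.5 hours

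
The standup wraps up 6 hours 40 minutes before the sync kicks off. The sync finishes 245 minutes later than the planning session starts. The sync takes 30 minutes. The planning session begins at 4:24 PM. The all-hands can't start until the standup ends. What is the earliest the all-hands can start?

1:19 PM

The sync ends at 4:24 PM + 245 min = 8:29 PM.
The sync starts at 8:29 PM − 30 min = 7:59 PM.
The standup ends at 7:59 PM − 400 min = 1:19 PM.
The all-hands is bounded by the standup, so the earliest it can start is 1:19 PM.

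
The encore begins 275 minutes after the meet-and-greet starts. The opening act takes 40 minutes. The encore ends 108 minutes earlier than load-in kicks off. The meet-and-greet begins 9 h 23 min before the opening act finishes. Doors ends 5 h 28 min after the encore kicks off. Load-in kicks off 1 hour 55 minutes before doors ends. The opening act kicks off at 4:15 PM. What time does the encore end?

The opening act ends at 4:15 PM + 40 min = 4:55 PM.
The meet-and-greet starts at 4:55 PM − 563 min = 7:32 AM.
The encore starts at 7:32 AM + 275 min = 12:07 PM.
Doors ends at 12:07 PM + 328 min = 5:35 PM.
Load-in starts at 5:35 PM − 115 min = 3:40 PM.
The encore ends at 3:40 PM − 108 min = 1:52 PM.

1:52 PM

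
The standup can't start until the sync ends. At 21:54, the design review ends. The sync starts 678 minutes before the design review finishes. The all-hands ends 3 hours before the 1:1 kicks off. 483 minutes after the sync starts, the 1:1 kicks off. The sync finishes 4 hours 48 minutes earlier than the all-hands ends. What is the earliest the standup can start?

The sync starts at 21:54 − 678 min = 10:36.
The 1:1 starts at 10:36 + 483 min = 18:39.
The all-hands ends at 18:39 − 180 min = 15:39.
The sync ends at 15:39 − 288 min = 10:51.
The standup is bounded by the sync, so the earliest it can start is 10:51.

10:51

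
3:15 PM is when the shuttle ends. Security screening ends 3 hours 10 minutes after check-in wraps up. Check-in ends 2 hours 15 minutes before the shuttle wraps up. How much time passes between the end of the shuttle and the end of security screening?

55 minutes

Check-in ends at 3:15 PM − 135 min = 1:00 PM.
Security screening ends at 1:00 PM + 190 min = 4:10 PM.
From 3:15 PM to 4:10 PM is 55 minutes.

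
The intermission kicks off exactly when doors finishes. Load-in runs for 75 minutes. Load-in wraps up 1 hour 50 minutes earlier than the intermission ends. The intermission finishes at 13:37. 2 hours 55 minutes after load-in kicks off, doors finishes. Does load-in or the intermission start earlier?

Load-in ends at 13:37 − 110 min = 11:47.
Load-in starts at 11:47 − 75 min = 10:32.
Doors ends at 10:32 + 175 min = 13:27.
So the intermission starts at 13:27.
Load-in starts at 10:32 and the intermission starts at 13:27, so load-in is first.

load-in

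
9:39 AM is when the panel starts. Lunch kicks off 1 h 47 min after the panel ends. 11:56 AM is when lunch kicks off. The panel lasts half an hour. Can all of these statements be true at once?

The panel ends at 9:39 AM + 30 min = 10:09 AM.
Lunch starts at 10:09 AM + 107 min = 11:56 AM.
That matches the stated 11:56 AM, so the schedule is consistent.

Yes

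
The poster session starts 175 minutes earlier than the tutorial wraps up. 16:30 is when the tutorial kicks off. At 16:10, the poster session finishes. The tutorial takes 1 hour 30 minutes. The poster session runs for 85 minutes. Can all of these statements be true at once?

The tutorial ends at 16:30 + 90 min = 18:00.
The poster session starts at 18:00 − 175 min = 15:05.
The poster session ends at 15:05 + 85 min = 16:30.
But the poster session is also said to end at 16:10 — a 20-minute conflict.

No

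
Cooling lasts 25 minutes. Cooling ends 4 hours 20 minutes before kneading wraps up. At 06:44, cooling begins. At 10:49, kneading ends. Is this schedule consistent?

Cooling ends at 10:49 − 260 min = 06:29.
Cooling starts at 06:29 − 25 min = 06:04.
But cooling is also said to start at 06:44 — a 40-minute conflict.

No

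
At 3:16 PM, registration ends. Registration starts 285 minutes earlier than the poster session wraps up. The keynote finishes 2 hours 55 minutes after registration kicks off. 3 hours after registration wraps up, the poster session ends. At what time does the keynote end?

4:26 PM

The poster session ends at 3:16 PM + 180 min = 6:16 PM.
Registration starts at 6:16 PM − 285 min = 1:31 PM.
The keynote ends at 1:31 PM + 175 min = 4:26 PM.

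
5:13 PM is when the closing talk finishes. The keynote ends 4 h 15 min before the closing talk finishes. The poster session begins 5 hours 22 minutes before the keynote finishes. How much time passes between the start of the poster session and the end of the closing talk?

9 h 37 min

The keynote ends at 5:13 PM − 255 min = 12:58 PM.
The poster session starts at 12:58 PM − 322 min = 7:36 AM.
From 7:36 AM to 5:13 PM is 9 h 37 min.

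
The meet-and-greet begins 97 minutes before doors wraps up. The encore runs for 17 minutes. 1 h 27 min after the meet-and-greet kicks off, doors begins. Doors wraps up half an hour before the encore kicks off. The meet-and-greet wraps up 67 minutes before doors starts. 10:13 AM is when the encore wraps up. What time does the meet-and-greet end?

8:09 AM

The encore starts at 10:13 AM − 17 min = 9:56 AM.
Doors ends at 9:56 AM − 30 min = 9:26 AM.
The meet-and-greet starts at 9:26 AM − 97 min = 7:49 AM.
Doors starts at 7:49 AM + 87 min = 9:16 AM.
The meet-and-greet ends at 9:16 AM − 67 min = 8:09 AM.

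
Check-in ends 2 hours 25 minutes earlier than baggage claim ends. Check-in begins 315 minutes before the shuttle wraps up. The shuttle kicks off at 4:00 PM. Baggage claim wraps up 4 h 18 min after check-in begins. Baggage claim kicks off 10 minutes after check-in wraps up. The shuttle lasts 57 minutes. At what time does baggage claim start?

The shuttle ends at 4:00 PM + 57 min = 4:57 PM.
Check-in starts at 4:57 PM − 315 min = 11:42 AM.
Baggage claim ends at 11:42 AM + 258 min = 4:00 PM.
Check-in ends at 4:00 PM − 145 min = 1:35 PM.
Baggage claim starts at 1:35 PM + 10 min = 1:45 PM.

1:45 PM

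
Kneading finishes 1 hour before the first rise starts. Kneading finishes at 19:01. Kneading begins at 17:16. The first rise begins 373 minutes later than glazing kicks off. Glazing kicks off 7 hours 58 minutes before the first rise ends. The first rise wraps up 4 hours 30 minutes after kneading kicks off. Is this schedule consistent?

Yes

The first rise ends at 17:16 + 270 min = 21:46.
Glazing starts at 21:46 − 478 min = 13:48.
The first rise starts at 13:48 + 373 min = 20:01.
Kneading ends at 20:01 − 60 min = 19:01.
That matches the stated 19:01, so the schedule is consistent.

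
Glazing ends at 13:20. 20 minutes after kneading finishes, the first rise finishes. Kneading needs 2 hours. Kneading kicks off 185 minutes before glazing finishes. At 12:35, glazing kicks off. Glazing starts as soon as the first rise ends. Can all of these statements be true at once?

Yes

Kneading starts at 13:20 − 185 min = 10:15.
Kneading ends at 10:15 + 120 min = 12:15.
The first rise ends at 12:15 + 20 min = 12:35.
So glazing starts at 12:35.
That matches the stated 12:35, so the schedule is consistent.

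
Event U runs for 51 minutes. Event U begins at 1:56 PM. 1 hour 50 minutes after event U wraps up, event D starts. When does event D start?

Event U ends at 1:56 PM + 51 min = 2:47 PM.
Event D starts at 2:47 PM + 110 min = 4:37 PM.

4:37 PM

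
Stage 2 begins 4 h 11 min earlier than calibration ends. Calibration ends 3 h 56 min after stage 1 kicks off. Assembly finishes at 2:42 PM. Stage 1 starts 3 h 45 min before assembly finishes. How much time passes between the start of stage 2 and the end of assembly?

240 minutes

Stage 1 starts at 2:42 PM − 225 min = 10:57 AM.
Calibration ends at 10:57 AM + 236 min = 2:53 PM.
Stage 2 starts at 2:53 PM − 251 min = 10:42 AM.
From 10:42 AM to 2:42 PM is 240 minutes.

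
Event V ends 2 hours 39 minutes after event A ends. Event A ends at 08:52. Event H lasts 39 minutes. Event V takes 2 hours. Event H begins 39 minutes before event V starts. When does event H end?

Event V ends at 08:52 + 159 min = 11:31.
Event V starts at 11:31 − 120 min = 09:31.
Event H starts at 09:31 − 39 min = 08:52.
Event H ends at 08:52 + 39 min = 09:31.

09:31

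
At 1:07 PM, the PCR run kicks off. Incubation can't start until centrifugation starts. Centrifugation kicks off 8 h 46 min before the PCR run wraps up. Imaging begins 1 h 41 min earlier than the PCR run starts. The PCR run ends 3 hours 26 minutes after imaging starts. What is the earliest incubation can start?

Imaging starts at 1:07 PM − 101 min = 11:26 AM.
The PCR run ends at 11:26 AM + 206 min = 2:52 PM.
Centrifugation starts at 2:52 PM − 526 min = 6:06 AM.
Incubation is bounded by centrifugation, so the earliest it can start is 6:06 AM.

6:06 AM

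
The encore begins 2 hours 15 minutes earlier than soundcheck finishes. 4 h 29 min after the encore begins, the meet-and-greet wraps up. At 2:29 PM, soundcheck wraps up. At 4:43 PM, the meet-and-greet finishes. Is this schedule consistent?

The encore starts at 2:29 PM − 135 min = 12:14 PM.
The meet-and-greet ends at 12:14 PM + 269 min = 4:43 PM.
That matches the stated 4:43 PM, so the schedule is consistent.

Yes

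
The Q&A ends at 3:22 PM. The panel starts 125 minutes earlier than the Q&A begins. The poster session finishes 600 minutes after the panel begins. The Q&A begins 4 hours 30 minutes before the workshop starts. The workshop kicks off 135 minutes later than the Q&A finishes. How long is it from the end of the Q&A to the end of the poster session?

The workshop starts at 3:22 PM + 135 min = 5:37 PM.
The Q&A starts at 5:37 PM − 270 min = 1:07 PM.
The panel starts at 1:07 PM − 125 min = 11:02 AM.
The poster session ends at 11:02 AM + 600 min = 9:02 PM.
From 3:22 PM to 9:02 PM is 5 hours 40 minutes.

5 hours 40 minutes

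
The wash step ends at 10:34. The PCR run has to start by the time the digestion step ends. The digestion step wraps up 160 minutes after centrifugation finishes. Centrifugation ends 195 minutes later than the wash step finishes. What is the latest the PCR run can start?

16:29

Centrifugation ends at 10:34 + 195 min = 13:49.
The digestion step ends at 13:49 + 160 min = 16:29.
The PCR run is bounded by the digestion step, so the latest it can start is 16:29.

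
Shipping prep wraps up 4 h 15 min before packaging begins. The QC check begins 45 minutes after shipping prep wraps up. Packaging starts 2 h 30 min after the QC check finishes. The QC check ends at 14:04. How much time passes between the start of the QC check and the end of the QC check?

an hour

Packaging starts at 14:04 + 150 min = 16:34.
Shipping prep ends at 16:34 − 255 min = 12:19.
The QC check starts at 12:19 + 45 min = 13:04.
From 13:04 to 14:04 is an hour.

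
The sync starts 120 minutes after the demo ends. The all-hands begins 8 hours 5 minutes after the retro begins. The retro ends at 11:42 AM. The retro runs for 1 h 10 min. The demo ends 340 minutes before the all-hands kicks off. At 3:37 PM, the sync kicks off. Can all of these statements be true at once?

The retro starts at 11:42 AM − 70 min = 10:32 AM.
The all-hands starts at 10:32 AM + 485 min = 6:37 PM.
The demo ends at 6:37 PM − 340 min = 12:57 PM.
The sync starts at 12:57 PM + 120 min = 2:57 PM.
But the sync is also said to start at 3:37 PM — a 40-minute conflict.

No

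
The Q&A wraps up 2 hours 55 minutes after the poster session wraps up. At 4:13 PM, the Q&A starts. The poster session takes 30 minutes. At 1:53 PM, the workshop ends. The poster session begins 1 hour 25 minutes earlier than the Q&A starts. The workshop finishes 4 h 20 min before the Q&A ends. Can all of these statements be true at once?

The poster session starts at 4:13 PM − 85 min = 2:48 PM.
The poster session ends at 2:48 PM + 30 min = 3:18 PM.
The Q&A ends at 3:18 PM + 175 min = 6:13 PM.
The workshop ends at 6:13 PM − 260 min = 1:53 PM.
That matches the stated 1:53 PM, so the schedule is consistent.

Yes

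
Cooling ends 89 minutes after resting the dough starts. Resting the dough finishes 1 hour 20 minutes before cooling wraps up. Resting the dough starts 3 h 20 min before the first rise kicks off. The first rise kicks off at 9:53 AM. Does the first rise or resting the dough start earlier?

Resting the dough starts at 9:53 AM − 200 min = 6:33 AM.
The first rise starts at 9:53 AM and resting the dough starts at 6:33 AM, so resting the dough is first.

resting the dough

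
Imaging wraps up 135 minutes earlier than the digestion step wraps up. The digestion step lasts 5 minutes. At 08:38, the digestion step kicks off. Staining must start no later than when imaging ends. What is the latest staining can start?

06:28

The digestion step ends at 08:38 + 5 min = 08:43.
Imaging ends at 08:43 − 135 min = 06:28.
Staining is bounded by imaging, so the latest it can start is 06:28.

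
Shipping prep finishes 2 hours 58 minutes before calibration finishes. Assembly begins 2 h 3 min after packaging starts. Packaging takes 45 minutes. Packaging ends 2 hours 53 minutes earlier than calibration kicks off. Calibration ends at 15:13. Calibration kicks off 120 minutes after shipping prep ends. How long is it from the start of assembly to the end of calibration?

Shipping prep ends at 15:13 − 178 min = 12:15.
Calibration starts at 12:15 + 120 min = 14:15.
Packaging ends at 14:15 − 173 min = 11:22.
Packaging starts at 11:22 − 45 min = 10:37.
Assembly starts at 10:37 + 123 min = 12:40.
From 12:40 to 15:13 is 153 minutes.

153 minutes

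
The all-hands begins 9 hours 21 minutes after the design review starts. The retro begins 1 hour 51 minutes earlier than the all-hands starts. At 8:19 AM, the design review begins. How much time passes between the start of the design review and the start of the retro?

The all-hands starts at 8:19 AM + 561 min = 5:40 PM.
The retro starts at 5:40 PM − 111 min = 3:49 PM.
From 8:19 AM to 3:49 PM is 7.5 hours.

7.5 hours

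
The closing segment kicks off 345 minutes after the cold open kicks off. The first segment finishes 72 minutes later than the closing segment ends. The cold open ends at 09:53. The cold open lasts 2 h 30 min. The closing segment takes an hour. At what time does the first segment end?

The cold open starts at 09:53 − 150 min = 07:23.
The closing segment starts at 07:23 + 345 min = 13:08.
The closing segment ends at 13:08 + 60 min = 14:08.
The first segment ends at 14:08 + 72 min = 15:20.

15:20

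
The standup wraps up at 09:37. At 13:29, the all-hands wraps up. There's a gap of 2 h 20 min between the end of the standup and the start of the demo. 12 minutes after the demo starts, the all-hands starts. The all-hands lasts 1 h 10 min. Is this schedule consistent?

The demo starts at 09:37 + 140 min = 11:57.
The all-hands starts at 11:57 + 12 min = 12:09.
The all-hands ends at 12:09 + 70 min = 13:19.
But the all-hands is also said to end at 13:29 — a 10-minute conflict.

No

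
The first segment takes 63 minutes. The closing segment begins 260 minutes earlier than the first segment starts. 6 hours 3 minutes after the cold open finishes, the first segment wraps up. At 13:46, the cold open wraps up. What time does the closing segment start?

14:26

The first segment ends at 13:46 + 363 min = 19:49.
The first segment starts at 19:49 − 63 min = 18:46.
The closing segment starts at 18:46 − 260 min = 14:26.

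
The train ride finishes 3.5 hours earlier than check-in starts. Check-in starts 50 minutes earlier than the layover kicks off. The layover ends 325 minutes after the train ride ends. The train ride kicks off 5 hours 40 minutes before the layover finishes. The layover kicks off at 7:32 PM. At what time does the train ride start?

Check-in starts at 7:32 PM − 50 min = 6:42 PM.
The train ride ends at 6:42 PM − 210 min = 3:12 PM.
The layover ends at 3:12 PM + 325 min = 8:37 PM.
The train ride starts at 8:37 PM − 340 min = 2:57 PM.

2:57 PM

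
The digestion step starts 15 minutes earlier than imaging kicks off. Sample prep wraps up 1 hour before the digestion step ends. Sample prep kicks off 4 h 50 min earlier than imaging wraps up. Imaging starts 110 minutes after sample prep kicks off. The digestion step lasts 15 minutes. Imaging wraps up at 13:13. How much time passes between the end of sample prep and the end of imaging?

4 hours

Sample prep starts at 13:13 − 290 min = 08:23.
Imaging starts at 08:23 + 110 min = 10:13.
The digestion step starts at 10:13 − 15 min = 09:58.
The digestion step ends at 09:58 + 15 min = 10:13.
Sample prep ends at 10:13 − 60 min = 09:13.
From 09:13 to 13:13 is 4 hours.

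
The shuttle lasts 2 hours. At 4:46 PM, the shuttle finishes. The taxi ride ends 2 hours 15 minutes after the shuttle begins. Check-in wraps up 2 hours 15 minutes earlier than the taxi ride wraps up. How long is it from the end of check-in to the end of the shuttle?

The shuttle starts at 4:46 PM − 120 min = 2:46 PM.
The taxi ride ends at 2:46 PM + 135 min = 5:01 PM.
Check-in ends at 5:01 PM − 135 min = 2:46 PM.
From 2:46 PM to 4:46 PM is two hours.

two hours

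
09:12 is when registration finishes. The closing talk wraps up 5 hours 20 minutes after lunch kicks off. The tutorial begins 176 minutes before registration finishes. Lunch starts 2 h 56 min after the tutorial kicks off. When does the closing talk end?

The tutorial starts at 09:12 − 176 min = 06:16.
Lunch starts at 06:16 + 176 min = 09:12.
The closing talk ends at 09:12 + 320 min = 14:32.

14:32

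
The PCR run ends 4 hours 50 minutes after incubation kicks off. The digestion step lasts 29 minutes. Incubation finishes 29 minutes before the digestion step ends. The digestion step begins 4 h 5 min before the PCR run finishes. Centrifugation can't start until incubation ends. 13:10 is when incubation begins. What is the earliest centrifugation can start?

13:55

The PCR run ends at 13:10 + 290 min = 18:00.
The digestion step starts at 18:00 − 245 min = 13:55.
The digestion step ends at 13:55 + 29 min = 14:24.
Incubation ends at 14:24 − 29 min = 13:55.
Centrifugation is bounded by incubation, so the earliest it can start is 13:55.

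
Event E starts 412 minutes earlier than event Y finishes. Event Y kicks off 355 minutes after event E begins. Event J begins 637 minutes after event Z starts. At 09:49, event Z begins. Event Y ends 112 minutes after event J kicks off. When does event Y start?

Event J starts at 09:49 + 637 min = 20:26.
Event Y ends at 20:26 + 112 min = 22:18.
Event E starts at 22:18 − 412 min = 15:26.
Event Y starts at 15:26 + 355 min = 21:21.

21:21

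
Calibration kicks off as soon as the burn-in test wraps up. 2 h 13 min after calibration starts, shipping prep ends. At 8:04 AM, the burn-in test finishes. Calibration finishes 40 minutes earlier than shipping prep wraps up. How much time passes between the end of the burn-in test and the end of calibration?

93 minutes

Calibration starts at 8:04 AM.
Shipping prep ends at 8:04 AM + 133 min = 10:17 AM.
Calibration ends at 10:17 AM − 40 min = 9:37 AM.
From 8:04 AM to 9:37 AM is 93 minutes.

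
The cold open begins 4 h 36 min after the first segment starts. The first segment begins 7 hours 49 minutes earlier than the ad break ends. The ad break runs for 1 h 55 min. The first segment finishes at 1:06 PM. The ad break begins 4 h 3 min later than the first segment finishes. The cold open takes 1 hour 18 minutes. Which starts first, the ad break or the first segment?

The ad break starts at 1:06 PM + 243 min = 5:09 PM.
The ad break ends at 5:09 PM + 115 min = 7:04 PM.
The first segment starts at 7:04 PM − 469 min = 11:15 AM.
The ad break starts at 5:09 PM and the first segment starts at 11:15 AM, so the first segment is first.

the first segment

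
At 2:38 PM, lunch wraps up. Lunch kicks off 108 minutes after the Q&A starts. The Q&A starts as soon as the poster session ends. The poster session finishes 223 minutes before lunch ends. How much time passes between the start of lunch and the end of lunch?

The poster session ends at 2:38 PM − 223 min = 10:55 AM.
So the Q&A starts at 10:55 AM.
Lunch starts at 10:55 AM + 108 min = 12:43 PM.
From 12:43 PM to 2:38 PM is 1 h 55 min.

1 h 55 min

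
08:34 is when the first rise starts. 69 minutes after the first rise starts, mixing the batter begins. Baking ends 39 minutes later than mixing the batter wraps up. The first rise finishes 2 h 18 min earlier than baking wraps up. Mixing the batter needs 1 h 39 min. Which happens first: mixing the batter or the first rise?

Mixing the batter starts at 08:34 + 69 min = 09:43.
Mixing the batter starts at 09:43 and the first rise starts at 08:34, so the first rise is first.

the first rise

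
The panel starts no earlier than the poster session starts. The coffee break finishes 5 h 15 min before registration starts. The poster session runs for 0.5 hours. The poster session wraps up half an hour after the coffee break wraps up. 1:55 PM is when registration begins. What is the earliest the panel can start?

The coffee break ends at 1:55 PM − 315 min = 8:40 AM.
The poster session ends at 8:40 AM + 30 min = 9:10 AM.
The poster session starts at 9:10 AM − 30 min = 8:40 AM.
The panel is bounded by the poster session, so the earliest it can start is 8:40 AM.

8:40 AM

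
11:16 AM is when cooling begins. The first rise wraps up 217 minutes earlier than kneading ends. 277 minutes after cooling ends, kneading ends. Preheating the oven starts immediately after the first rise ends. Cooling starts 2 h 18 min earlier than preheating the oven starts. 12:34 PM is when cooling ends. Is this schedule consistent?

Yes

Kneading ends at 12:34 PM + 277 min = 5:11 PM.
The first rise ends at 5:11 PM − 217 min = 1:34 PM.
So preheating the oven starts at 1:34 PM.
Cooling starts at 1:34 PM − 138 min = 11:16 AM.
That matches the stated 11:16 AM, so the schedule is consistent.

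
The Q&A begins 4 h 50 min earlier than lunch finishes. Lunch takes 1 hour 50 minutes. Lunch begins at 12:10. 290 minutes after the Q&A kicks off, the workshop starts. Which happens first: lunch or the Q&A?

Lunch ends at 12:10 + 110 min = 14:00.
The Q&A starts at 14:00 − 290 min = 09:10.
Lunch starts at 12:10 and the Q&A starts at 09:10, so the Q&A is first.

the Q&A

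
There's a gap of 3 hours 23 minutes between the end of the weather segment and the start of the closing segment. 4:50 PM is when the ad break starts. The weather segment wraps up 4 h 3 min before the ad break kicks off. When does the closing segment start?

4:10 PM

The weather segment ends at 4:50 PM − 243 min = 12:47 PM.
The closing segment starts at 12:47 PM + 203 min = 4:10 PM.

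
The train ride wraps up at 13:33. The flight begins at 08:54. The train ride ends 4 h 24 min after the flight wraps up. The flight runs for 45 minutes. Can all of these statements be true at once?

The flight ends at 08:54 + 45 min = 09:39.
The train ride ends at 09:39 + 264 min = 14:03.
But the train ride is also said to end at 13:33 — a 30-minute conflict.

No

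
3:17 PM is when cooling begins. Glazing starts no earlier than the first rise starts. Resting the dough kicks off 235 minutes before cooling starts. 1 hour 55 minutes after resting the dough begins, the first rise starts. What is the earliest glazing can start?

1:17 PM

Resting the dough starts at 3:17 PM − 235 min = 11:22 AM.
The first rise starts at 11:22 AM + 115 min = 1:17 PM.
Glazing is bounded by the first rise, so the earliest it can start is 1:17 PM.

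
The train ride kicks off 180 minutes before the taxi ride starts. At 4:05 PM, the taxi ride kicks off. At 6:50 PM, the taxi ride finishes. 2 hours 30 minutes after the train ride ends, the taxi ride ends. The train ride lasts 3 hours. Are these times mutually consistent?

No

The train ride starts at 4:05 PM − 180 min = 1:05 PM.
The train ride ends at 1:05 PM + 180 min = 4:05 PM.
The taxi ride ends at 4:05 PM + 150 min = 6:35 PM.
But the taxi ride is also said to end at 6:50 PM — a 15-minute conflict.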